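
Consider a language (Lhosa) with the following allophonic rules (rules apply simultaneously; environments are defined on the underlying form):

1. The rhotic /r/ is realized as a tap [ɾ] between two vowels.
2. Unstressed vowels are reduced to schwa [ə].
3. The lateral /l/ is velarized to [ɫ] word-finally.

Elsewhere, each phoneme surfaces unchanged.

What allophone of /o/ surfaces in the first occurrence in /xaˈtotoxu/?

/o/ (between /t/ and /t/) is in the target of rule 2 but the environment (in an unstressed syllable) is not met → [o].

[o]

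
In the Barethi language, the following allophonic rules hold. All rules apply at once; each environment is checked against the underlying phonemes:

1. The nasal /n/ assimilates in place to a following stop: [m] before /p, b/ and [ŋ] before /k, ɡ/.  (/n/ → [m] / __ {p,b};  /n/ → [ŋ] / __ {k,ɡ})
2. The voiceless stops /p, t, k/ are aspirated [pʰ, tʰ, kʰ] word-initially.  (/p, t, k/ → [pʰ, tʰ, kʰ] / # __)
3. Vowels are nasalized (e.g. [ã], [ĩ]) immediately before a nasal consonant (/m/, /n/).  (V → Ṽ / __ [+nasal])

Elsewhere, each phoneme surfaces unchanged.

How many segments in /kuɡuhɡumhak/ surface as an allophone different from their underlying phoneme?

Segments that undergo a rule: /k/ → [kʰ] (rule 2); /u/ → [ũ] (rule 3).
All other segments surface unchanged.

2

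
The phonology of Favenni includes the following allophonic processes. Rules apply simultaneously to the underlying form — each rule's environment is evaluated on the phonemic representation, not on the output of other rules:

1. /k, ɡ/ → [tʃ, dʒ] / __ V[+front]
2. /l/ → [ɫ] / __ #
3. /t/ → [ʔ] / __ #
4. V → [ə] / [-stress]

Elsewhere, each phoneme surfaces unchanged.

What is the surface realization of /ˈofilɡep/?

/o/ (word-initial) is in the target of rule 4 but the environment (in an unstressed syllable) is not met → [o].
/f/ — not in any rule's target class → [f].
/i/ — between /f/ and /l/, in an unstressed syllable — surfaces as [ə] (rule 4).
/l/ — between /i/ and /ɡ/; rule 2 does not apply here → [l].
/ɡ/ (between /l/ and /e/): before a front vowel, so rule 1 applies → [dʒ].
/e/ — between /ɡ/ and /p/, in an unstressed syllable — surfaces as [ə] (rule 4).
/p/ — not in any rule's target class → [p].

[ˈofəldʒəp]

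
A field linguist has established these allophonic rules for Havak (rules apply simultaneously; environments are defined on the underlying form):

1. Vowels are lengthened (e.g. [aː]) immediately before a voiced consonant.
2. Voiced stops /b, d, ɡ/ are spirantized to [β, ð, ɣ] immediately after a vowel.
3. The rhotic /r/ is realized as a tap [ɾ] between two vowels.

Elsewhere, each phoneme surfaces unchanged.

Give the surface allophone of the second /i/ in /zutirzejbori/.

/i/ (word-final) fails the environment for rule 1, so it stays [i].

[i]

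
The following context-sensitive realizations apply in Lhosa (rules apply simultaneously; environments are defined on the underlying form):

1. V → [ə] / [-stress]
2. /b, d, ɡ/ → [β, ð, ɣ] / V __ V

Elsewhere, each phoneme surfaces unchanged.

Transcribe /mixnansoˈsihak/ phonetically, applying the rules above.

/m/ stays [m].
/i/ — between /m/ and /x/, in an unstressed syllable — surfaces as [ə] (rule 1).
/x/ — not in any rule's target class → [x].
/n/ stays [n].
/a/ — between /n/ and /n/, in an unstressed syllable — surfaces as [ə] (rule 1).
/n/ (between /a/ and /s/) is unaffected → [n].
/s/ stays [s].
/o/ meets the environment for rule 1 (in an unstressed syllable) → [ə].
/s/ — not in any rule's target class → [s].
/i/ (between /s/ and /h/) fails the environment for rule 1, so it stays [i].
/h/ — not in any rule's target class → [h].
/a/ (between /h/ and /k/) occurs in an unstressed syllable → [ə] by rule 1.
/k/ — not in any rule's target class → [k].

[məxnənsəˈsihək]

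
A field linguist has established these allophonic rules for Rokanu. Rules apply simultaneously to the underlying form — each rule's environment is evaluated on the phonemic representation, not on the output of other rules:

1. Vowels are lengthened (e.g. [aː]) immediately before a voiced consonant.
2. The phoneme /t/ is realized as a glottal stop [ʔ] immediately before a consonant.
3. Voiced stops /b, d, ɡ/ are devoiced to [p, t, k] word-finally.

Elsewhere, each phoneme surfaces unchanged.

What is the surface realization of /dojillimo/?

[doːjiːlliːmo]

/d/ (word-initial) fails the environment for rule 3, so it stays [d].
Rule 1 applies to /o/ (between /d/ and /j/: before a voiced consonant) → [oː].
/j/ stays [j].
/i/ (between /j/ and /l/) occurs before a voiced consonant → [iː] by rule 1.
/l/ stays [l].
/l/ stays [l].
/i/ (between /l/ and /m/) occurs before a voiced consonant → [iː] by rule 1.
/m/ (between /i/ and /o/): no rule targets it → [m].
/o/ (word-final): rule 1 targets it, but not before a voiced consonant → unchanged [o].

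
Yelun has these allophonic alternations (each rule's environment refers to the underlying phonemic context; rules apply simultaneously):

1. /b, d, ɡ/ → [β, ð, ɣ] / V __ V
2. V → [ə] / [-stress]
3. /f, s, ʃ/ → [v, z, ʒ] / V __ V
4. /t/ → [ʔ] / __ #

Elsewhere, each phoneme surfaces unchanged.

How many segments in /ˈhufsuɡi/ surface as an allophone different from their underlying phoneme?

3

Segments that undergo a rule: /u/ → [ə] (rule 2); /ɡ/ → [ɣ] (rule 1); /i/ → [ə] (rule 2).
All other segments surface unchanged.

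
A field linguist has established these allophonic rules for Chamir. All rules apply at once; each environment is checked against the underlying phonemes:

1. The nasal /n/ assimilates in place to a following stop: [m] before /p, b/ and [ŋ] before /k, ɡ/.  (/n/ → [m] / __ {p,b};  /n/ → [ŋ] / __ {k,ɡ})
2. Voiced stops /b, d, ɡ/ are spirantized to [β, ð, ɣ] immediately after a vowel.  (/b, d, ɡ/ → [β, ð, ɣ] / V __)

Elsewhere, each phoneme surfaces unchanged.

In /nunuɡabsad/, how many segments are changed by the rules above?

Segments that undergo a rule: /ɡ/ → [ɣ] (rule 2); /b/ → [β] (rule 2); /d/ → [ð] (rule 2).
All other segments surface unchanged.

3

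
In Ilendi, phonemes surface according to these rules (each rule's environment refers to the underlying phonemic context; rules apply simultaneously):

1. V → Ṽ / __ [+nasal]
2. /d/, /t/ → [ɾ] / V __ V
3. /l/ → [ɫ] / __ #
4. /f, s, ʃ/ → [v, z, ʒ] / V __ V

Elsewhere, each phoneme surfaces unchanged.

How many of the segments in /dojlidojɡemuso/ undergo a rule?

Segments that undergo a rule: /d/ → [ɾ] (rule 2); /e/ → [ẽ] (rule 1); /s/ → [z] (rule 4).
All other segments surface unchanged.

3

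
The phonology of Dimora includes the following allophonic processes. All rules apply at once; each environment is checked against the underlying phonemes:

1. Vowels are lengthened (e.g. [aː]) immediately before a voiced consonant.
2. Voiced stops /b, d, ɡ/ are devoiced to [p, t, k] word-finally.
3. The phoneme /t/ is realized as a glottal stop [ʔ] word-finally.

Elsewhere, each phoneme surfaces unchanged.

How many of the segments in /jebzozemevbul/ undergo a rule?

Segments that undergo a rule: /e/ → [eː] (rule 1); /o/ → [oː] (rule 1); /e/ → [eː] (rule 1); /e/ → [eː] (rule 1); /u/ → [uː] (rule 1).
All other segments surface unchanged.

5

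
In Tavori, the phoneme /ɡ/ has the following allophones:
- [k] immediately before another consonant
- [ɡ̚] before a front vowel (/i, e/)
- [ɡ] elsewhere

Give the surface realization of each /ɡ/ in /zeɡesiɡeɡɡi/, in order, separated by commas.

[ɡ̚], [ɡ̚], [k], [ɡ̚]

Occurrence 1 (position 3): before a front vowel (/i, e/) → [ɡ̚].
Occurrence 2 (position 7): before a front vowel (/i, e/) → [ɡ̚].
Occurrence 3 (position 9): immediately before another consonant → [k].
Occurrence 4 (position 10): before a front vowel (/i, e/) → [ɡ̚].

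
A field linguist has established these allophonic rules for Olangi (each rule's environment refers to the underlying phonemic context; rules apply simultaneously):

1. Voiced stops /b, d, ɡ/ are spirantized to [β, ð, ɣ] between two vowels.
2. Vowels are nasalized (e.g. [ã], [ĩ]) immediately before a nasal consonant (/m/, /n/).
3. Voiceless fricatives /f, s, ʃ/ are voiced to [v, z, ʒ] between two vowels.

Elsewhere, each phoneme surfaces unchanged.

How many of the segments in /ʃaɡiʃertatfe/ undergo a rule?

Segments that undergo a rule: /ɡ/ → [ɣ] (rule 1); /ʃ/ → [ʒ] (rule 3).
All other segments surface unchanged.

2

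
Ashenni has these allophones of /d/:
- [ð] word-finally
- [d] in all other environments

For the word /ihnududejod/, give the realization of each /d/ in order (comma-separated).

[d], [d], [ð]

Occurrence 1 (position 5): no conditioning environment matches → elsewhere allophone [d].
Occurrence 2 (position 7): no conditioning environment matches → elsewhere allophone [d].
Occurrence 3 (position 11): word-finally → [ð].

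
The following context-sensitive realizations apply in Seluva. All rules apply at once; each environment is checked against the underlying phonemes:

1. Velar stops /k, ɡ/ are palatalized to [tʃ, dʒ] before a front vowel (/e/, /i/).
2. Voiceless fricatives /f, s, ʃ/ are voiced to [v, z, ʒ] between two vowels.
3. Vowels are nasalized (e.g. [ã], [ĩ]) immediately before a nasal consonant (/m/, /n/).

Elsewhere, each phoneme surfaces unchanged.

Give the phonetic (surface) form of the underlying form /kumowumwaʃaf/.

/k/ (word-initial) is in the target of rule 1 but the environment (before a front vowel) is not met → [k].
/u/ — between /k/ and /m/, before a nasal consonant — surfaces as [ũ] (rule 3).
/m/ stays [m].
/o/ (between /m/ and /w/) is in the target of rule 3 but the environment (before a nasal consonant) is not met → [o].
/w/ — not in any rule's target class → [w].
/u/ meets the environment for rule 3 (before a nasal consonant) → [ũ].
/m/ (between /u/ and /w/) is unaffected → [m].
/w/ (between /m/ and /a/): no rule targets it → [w].
/a/ (between /w/ and /ʃ/) fails the environment for rule 3, so it stays [a].
/ʃ/ (between /a/ and /a/) occurs between two vowels → [ʒ] by rule 2.
/a/ (between /ʃ/ and /f/) fails the environment for rule 3, so it stays [a].
/f/ (word-final) fails the environment for rule 2, so it stays [f].

[kũmowũmwaʒaf]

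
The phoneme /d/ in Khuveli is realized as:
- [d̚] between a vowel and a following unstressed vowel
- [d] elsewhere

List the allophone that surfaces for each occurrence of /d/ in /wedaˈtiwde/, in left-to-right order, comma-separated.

[d̚], [d]

Occurrence 1 (position 3): between a vowel and a following unstressed vowel → [d̚].
Occurrence 2 (position 8): no conditioning environment matches → elsewhere allophone [d].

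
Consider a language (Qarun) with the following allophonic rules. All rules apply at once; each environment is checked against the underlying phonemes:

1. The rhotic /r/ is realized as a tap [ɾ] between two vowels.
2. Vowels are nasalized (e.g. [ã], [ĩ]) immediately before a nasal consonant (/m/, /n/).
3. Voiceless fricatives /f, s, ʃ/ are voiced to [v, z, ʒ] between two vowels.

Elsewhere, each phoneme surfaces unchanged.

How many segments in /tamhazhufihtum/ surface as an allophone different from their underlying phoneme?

3

Segments that undergo a rule: /a/ → [ã] (rule 2); /f/ → [v] (rule 3); /u/ → [ũ] (rule 2).
All other segments surface unchanged.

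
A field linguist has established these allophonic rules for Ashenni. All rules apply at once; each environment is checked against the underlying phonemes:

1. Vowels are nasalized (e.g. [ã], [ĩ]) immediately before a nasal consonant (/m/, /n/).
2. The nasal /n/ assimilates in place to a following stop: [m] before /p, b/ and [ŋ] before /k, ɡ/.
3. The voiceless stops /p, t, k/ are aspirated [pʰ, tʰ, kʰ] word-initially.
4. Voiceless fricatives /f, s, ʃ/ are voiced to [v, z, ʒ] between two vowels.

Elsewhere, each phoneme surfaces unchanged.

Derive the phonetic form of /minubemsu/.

[mĩnubẽmsu]

Rule 1 applies to /i/ (between /m/ and /n/: before a nasal consonant) → [ĩ].
/n/ (between /i/ and /u/) fails the environment for rule 2, so it stays [n].
/u/ (between /n/ and /b/): rule 1 targets it, but not before a nasal consonant → unchanged [u].
/e/ (between /b/ and /m/): before a nasal consonant, so rule 1 applies → [ẽ].
/s/ (between /m/ and /u/) fails the environment for rule 4, so it stays [s].
/u/ (word-final): rule 1 targets it, but not before a nasal consonant → unchanged [u].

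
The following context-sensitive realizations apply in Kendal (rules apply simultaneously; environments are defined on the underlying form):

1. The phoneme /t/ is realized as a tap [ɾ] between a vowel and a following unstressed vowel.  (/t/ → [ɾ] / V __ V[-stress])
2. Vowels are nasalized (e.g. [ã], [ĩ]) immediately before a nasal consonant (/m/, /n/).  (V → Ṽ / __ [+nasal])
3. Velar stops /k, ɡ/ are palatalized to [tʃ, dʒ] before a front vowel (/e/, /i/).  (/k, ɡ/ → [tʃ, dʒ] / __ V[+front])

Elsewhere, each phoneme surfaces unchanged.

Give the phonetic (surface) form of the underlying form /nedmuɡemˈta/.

[nedmudʒẽmˈta]

/n/ (word-initial): no rule targets it → [n].
/e/ (between /n/ and /d/) fails the environment for rule 2, so it stays [e].
/d/ stays [d].
/m/ stays [m].
/u/ (between /m/ and /ɡ/) is in the target of rule 2 but the environment (before a nasal consonant) is not met → [u].
/ɡ/ — between /u/ and /e/, before a front vowel — surfaces as [dʒ] (rule 3).
Rule 2 applies to /e/ (between /ɡ/ and /m/: before a nasal consonant) → [ẽ].
/m/ stays [m].
/t/ (between /m/ and /a/): rule 1 targets it, but not between a vowel and a following unstressed vowel → unchanged [t].
/a/ (word-final) fails the environment for rule 2, so it stays [a].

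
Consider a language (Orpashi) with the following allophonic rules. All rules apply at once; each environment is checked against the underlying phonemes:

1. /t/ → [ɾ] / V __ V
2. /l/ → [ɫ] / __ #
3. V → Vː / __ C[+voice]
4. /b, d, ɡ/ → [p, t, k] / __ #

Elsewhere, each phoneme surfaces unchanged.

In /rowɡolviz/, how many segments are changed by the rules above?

Segments that undergo a rule: /o/ → [oː] (rule 3); /o/ → [oː] (rule 3); /i/ → [iː] (rule 3).
All other segments surface unchanged.

3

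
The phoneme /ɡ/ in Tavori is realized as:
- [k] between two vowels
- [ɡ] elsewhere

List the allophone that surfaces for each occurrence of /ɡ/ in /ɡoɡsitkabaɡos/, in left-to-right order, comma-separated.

Occurrence 1 (position 1): no conditioning environment matches → elsewhere allophone [ɡ].
Occurrence 2 (position 3): no conditioning environment matches → elsewhere allophone [ɡ].
Occurrence 3 (position 11): between two vowels → [k].

[ɡ], [ɡ], [k]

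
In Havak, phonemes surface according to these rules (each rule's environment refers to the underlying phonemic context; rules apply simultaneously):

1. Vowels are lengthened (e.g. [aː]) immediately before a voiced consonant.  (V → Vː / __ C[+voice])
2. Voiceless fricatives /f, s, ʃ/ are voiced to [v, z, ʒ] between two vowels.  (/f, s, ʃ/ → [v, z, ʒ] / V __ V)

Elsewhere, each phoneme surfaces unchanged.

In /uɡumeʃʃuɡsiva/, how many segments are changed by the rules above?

4

Segments that undergo a rule: /u/ → [uː] (rule 1); /u/ → [uː] (rule 1); /u/ → [uː] (rule 1); /i/ → [iː] (rule 1).
All other segments surface unchanged.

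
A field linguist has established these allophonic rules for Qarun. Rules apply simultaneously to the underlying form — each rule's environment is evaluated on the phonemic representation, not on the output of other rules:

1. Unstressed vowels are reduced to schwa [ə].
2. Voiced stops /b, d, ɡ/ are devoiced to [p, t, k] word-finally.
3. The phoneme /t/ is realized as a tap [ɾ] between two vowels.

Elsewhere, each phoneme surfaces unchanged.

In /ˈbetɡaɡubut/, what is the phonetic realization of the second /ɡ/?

[ɡ]

/ɡ/ (between /a/ and /u/) is in the target of rule 2 but the environment (word-finally) is not met → [ɡ].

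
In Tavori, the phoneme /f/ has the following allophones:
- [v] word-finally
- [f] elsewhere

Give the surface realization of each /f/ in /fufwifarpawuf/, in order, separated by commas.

Occurrence 1 (position 1): no conditioning environment matches → elsewhere allophone [f].
Occurrence 2 (position 3): no conditioning environment matches → elsewhere allophone [f].
Occurrence 3 (position 6): no conditioning environment matches → elsewhere allophone [f].
Occurrence 4 (position 13): word-finally → [v].

[f], [f], [f], [v]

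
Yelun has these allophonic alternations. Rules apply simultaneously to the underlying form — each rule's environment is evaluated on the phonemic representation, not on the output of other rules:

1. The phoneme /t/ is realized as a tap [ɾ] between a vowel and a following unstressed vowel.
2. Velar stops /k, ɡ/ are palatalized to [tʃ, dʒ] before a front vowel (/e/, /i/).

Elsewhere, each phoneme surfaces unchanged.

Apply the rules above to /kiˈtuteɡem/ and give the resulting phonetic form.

/k/ (word-initial): before a front vowel, so rule 2 applies → [tʃ].
/i/ (between /k/ and /t/): no rule targets it → [i].
/t/ (between /i/ and /u/) fails the environment for rule 1, so it stays [t].
/u/ — not in any rule's target class → [u].
Rule 1 applies to /t/ (between /u/ and /e/: between a vowel and a following unstressed vowel) → [ɾ].
/e/ (between /t/ and /ɡ/) is unaffected → [e].
/ɡ/ (between /e/ and /e/) occurs before a front vowel → [dʒ] by rule 2.
/e/ (between /ɡ/ and /m/) is unaffected → [e].
/m/ stays [m].

[tʃiˈtuɾedʒem]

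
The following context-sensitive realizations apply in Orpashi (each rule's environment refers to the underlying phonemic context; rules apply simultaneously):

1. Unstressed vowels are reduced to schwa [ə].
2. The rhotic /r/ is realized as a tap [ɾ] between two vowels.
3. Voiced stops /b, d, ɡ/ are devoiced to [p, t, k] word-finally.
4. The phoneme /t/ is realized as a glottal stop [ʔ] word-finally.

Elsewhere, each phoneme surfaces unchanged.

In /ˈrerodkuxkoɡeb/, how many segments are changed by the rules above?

6

Segments that undergo a rule: /r/ → [ɾ] (rule 2); /o/ → [ə] (rule 1); /u/ → [ə] (rule 1); /o/ → [ə] (rule 1); /e/ → [ə] (rule 1); /b/ → [p] (rule 3).
All other segments surface unchanged.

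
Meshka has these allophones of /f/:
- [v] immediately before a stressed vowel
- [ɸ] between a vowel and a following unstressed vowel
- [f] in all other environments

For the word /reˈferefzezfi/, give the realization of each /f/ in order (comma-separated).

Occurrence 1 (position 3): immediately before a stressed vowel → [v].
Occurrence 2 (position 7): no conditioning environment matches → elsewhere allophone [f].
Occurrence 3 (position 11): no conditioning environment matches → elsewhere allophone [f].

[v], [f], [f]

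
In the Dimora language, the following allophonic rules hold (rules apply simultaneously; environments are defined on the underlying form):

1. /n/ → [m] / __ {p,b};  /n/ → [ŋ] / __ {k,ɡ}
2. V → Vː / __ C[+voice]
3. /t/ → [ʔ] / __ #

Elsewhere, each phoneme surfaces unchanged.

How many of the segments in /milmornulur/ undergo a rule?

Segments that undergo a rule: /i/ → [iː] (rule 2); /o/ → [oː] (rule 2); /u/ → [uː] (rule 2); /u/ → [uː] (rule 2).
All other segments surface unchanged.

4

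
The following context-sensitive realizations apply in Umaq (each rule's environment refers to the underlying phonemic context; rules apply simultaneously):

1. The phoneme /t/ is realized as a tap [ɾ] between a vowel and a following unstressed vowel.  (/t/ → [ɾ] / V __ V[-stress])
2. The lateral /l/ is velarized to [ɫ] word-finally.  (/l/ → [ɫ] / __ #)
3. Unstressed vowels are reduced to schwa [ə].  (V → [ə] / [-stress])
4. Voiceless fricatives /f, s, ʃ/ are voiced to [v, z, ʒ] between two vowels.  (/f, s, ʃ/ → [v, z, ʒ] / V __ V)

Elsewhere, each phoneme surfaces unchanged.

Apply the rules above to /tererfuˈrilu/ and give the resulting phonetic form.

[tərərfəˈrilə]

/t/ — word-initial; rule 1 does not apply here → [t].
/e/ meets the environment for rule 3 (in an unstressed syllable) → [ə].
/r/ (between /e/ and /e/): no rule targets it → [r].
/e/ meets the environment for rule 3 (in an unstressed syllable) → [ə].
/r/ stays [r].
/f/ (between /r/ and /u/): rule 4 targets it, but not between two vowels → unchanged [f].
/u/ meets the environment for rule 3 (in an unstressed syllable) → [ə].
/r/ stays [r].
/i/ (between /r/ and /l/): rule 3 targets it, but not in an unstressed syllable → unchanged [i].
/l/ (between /i/ and /u/) is in the target of rule 2 but the environment (word-finally) is not met → [l].
/u/ (word-final) occurs in an unstressed syllable → [ə] by rule 3.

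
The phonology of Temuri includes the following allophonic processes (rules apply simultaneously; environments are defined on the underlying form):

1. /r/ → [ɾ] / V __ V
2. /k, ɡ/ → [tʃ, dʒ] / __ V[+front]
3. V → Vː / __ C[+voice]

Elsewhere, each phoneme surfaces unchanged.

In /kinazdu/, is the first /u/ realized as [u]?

/u/ (word-final) is in the target of rule 3 but the environment (before a voiced consonant) is not met → [u].
The actual realization is [u], which matches [u].

Yes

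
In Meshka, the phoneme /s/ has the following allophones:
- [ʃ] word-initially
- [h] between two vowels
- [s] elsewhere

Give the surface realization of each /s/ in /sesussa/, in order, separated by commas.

[ʃ], [h], [s], [s]

Occurrence 1 (position 1): word-initially → [ʃ].
Occurrence 2 (position 3): between two vowels → [h].
Occurrence 3 (position 5): no conditioning environment matches → elsewhere allophone [s].
Occurrence 4 (position 6): no conditioning environment matches → elsewhere allophone [s].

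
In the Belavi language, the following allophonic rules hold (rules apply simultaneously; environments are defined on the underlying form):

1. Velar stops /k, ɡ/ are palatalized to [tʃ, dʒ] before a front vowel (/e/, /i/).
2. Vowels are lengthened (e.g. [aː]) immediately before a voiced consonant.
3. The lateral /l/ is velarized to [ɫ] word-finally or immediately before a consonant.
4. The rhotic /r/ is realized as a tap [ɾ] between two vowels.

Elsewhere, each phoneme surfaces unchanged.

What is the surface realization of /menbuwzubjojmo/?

/m/ (word-initial): no rule targets it → [m].
/e/ — between /m/ and /n/, before a voiced consonant — surfaces as [eː] (rule 2).
/n/ (between /e/ and /b/): no rule targets it → [n].
/b/ — not in any rule's target class → [b].
/u/ (between /b/ and /w/) occurs before a voiced consonant → [uː] by rule 2.
/w/ stays [w].
/z/ stays [z].
/u/ (between /z/ and /b/) occurs before a voiced consonant → [uː] by rule 2.
/b/ (between /u/ and /j/) is unaffected → [b].
/j/ stays [j].
/o/ (between /j/ and /j/) occurs before a voiced consonant → [oː] by rule 2.
/j/ (between /o/ and /m/): no rule targets it → [j].
/m/ stays [m].
/o/ (word-final) is in the target of rule 2 but the environment (before a voiced consonant) is not met → [o].

[meːnbuːwzuːbjoːjmo]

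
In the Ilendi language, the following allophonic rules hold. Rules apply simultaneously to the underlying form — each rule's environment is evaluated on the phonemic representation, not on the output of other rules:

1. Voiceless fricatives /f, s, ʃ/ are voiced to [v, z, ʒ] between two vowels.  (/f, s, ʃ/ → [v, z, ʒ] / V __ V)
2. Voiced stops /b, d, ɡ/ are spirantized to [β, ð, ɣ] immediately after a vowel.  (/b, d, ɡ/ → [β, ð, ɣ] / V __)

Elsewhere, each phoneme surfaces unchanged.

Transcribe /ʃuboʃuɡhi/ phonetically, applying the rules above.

/ʃ/ (word-initial) is in the target of rule 1 but the environment (between two vowels) is not met → [ʃ].
/u/ (between /ʃ/ and /b/) is unaffected → [u].
/b/ — between /u/ and /o/, immediately after a vowel — surfaces as [β] (rule 2).
/o/ — not in any rule's target class → [o].
/ʃ/ meets the environment for rule 1 (between two vowels) → [ʒ].
/u/ (between /ʃ/ and /ɡ/): no rule targets it → [u].
/ɡ/ (between /u/ and /h/): immediately after a vowel, so rule 2 applies → [ɣ].
/h/ (between /ɡ/ and /i/) is unaffected → [h].
/i/ stays [i].

[ʃuβoʒuɣhi]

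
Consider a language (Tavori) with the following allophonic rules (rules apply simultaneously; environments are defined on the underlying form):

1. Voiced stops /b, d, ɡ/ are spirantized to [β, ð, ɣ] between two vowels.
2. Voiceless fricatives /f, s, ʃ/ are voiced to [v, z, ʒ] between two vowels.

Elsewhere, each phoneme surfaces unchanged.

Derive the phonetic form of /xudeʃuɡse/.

/x/ — not in any rule's target class → [x].
/u/ stays [u].
/d/ — between /u/ and /e/, between two vowels — surfaces as [ð] (rule 1).
/e/ stays [e].
/ʃ/ (between /e/ and /u/): between two vowels, so rule 2 applies → [ʒ].
/u/ (between /ʃ/ and /ɡ/): no rule targets it → [u].
/ɡ/ — between /u/ and /s/; rule 1 does not apply here → [ɡ].
/s/ (between /ɡ/ and /e/): rule 2 targets it, but not between two vowels → unchanged [s].
/e/ — not in any rule's target class → [e].

[xuðeʒuɡse]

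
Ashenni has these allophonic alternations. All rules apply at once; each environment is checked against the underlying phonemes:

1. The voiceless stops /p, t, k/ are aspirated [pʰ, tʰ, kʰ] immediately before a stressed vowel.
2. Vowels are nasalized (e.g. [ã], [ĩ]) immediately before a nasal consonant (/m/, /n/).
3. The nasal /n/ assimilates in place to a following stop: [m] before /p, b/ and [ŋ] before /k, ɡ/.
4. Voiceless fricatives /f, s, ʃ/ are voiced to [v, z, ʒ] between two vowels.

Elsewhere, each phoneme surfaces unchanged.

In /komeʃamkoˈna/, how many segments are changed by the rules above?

Segments that undergo a rule: /o/ → [õ] (rule 2); /ʃ/ → [ʒ] (rule 4); /a/ → [ã] (rule 2); /o/ → [õ] (rule 2).
All other segments surface unchanged.

4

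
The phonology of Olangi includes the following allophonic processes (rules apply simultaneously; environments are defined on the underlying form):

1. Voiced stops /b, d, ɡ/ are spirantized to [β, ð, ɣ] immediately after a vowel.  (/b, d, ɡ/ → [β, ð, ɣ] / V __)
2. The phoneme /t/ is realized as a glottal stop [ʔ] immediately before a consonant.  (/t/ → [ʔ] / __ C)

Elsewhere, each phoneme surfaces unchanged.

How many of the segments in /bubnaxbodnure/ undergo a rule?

Segments that undergo a rule: /b/ → [β] (rule 1); /d/ → [ð] (rule 1).
All other segments surface unchanged.

2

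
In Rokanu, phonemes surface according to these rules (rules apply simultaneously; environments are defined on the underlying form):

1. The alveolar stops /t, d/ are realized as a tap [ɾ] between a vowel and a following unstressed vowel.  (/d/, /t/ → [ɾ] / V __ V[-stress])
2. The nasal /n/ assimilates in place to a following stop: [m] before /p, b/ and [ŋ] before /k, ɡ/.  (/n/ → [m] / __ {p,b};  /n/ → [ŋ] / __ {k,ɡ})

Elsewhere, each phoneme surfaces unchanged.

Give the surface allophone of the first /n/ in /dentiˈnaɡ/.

[n]

/n/ (between /e/ and /t/) is in the target of rule 2 but the environment (before a labial or velar stop) is not met → [n].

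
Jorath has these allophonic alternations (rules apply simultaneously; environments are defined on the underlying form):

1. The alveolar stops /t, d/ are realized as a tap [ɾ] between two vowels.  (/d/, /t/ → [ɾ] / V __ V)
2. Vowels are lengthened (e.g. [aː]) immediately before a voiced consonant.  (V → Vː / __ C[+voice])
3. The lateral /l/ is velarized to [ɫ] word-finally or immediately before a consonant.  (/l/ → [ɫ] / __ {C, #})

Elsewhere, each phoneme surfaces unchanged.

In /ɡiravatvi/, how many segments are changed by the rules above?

Segments that undergo a rule: /i/ → [iː] (rule 2); /a/ → [aː] (rule 2).
All other segments surface unchanged.

2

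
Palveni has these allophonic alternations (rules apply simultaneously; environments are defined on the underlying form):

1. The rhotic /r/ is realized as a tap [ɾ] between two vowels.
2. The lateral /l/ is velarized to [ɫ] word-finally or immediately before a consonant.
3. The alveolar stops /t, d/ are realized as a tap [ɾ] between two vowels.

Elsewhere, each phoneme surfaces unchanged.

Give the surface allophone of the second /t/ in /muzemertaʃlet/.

[t]

/t/ (word-final): rule 3 targets it, but not between two vowels → unchanged [t].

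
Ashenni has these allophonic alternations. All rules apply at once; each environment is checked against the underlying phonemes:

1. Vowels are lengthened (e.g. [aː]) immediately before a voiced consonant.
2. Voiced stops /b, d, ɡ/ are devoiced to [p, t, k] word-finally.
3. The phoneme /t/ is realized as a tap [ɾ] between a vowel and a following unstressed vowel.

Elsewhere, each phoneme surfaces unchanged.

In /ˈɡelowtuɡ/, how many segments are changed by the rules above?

Segments that undergo a rule: /e/ → [eː] (rule 1); /o/ → [oː] (rule 1); /u/ → [uː] (rule 1); /ɡ/ → [k] (rule 2).
All other segments surface unchanged.

4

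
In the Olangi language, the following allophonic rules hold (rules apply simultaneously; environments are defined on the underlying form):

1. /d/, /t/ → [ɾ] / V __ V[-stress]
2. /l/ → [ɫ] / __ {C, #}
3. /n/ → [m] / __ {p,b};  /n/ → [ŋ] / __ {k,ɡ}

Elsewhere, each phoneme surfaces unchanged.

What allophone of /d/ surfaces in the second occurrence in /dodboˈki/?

/d/ (between /o/ and /b/): rule 1 targets it, but not between a vowel and a following unstressed vowel → unchanged [d].

[d]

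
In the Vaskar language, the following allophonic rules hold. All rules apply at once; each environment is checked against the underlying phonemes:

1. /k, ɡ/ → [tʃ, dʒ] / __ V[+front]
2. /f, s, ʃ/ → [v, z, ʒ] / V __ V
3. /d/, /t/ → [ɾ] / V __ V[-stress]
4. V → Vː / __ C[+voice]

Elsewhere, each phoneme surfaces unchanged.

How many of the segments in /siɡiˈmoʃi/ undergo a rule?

Segments that undergo a rule: /i/ → [iː] (rule 4); /ɡ/ → [dʒ] (rule 1); /i/ → [iː] (rule 4); /ʃ/ → [ʒ] (rule 2).
All other segments surface unchanged.

4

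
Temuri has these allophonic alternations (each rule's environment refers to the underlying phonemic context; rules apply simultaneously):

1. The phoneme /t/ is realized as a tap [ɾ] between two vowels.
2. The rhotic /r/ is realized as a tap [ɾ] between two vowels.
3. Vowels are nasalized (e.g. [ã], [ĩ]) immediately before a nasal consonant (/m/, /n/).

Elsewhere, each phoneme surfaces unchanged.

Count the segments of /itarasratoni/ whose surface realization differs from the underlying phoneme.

4

Segments that undergo a rule: /t/ → [ɾ] (rule 1); /r/ → [ɾ] (rule 2); /t/ → [ɾ] (rule 1); /o/ → [õ] (rule 3).
All other segments surface unchanged.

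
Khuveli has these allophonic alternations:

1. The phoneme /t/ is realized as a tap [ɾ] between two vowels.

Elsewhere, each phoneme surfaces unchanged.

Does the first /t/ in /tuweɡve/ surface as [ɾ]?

No

/t/ — word-initial; rule 1 does not apply here → [t].
The actual realization is [t], not [ɾ].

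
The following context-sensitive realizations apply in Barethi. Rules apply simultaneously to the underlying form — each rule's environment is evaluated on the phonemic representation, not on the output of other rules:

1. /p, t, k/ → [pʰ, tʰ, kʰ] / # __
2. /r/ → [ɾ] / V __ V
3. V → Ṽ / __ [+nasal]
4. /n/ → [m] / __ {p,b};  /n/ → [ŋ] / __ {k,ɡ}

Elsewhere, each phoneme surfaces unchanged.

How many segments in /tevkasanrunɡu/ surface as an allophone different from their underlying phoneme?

4

Segments that undergo a rule: /t/ → [tʰ] (rule 1); /a/ → [ã] (rule 3); /u/ → [ũ] (rule 3); /n/ → [ŋ] (rule 4).
All other segments surface unchanged.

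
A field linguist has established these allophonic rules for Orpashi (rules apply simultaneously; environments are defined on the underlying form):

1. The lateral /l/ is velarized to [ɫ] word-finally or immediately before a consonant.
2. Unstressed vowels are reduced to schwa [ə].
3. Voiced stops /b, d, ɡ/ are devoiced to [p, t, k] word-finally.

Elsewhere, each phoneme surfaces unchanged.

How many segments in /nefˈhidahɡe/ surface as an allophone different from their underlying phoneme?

Segments that undergo a rule: /e/ → [ə] (rule 2); /a/ → [ə] (rule 2); /e/ → [ə] (rule 2).
All other segments surface unchanged.

3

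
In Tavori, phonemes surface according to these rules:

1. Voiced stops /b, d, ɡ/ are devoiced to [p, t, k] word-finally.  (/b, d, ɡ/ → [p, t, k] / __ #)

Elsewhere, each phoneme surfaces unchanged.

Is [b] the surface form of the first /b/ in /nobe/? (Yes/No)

Yes

/b/ (between /o/ and /e/): rule 1 targets it, but not word-finally → unchanged [b].
The actual realization is [b], which matches [b].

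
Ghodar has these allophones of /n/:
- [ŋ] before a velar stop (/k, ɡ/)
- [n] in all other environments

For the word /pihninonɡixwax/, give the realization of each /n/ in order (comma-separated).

[n], [n], [ŋ]

Occurrence 1 (position 4): no conditioning environment matches → elsewhere allophone [n].
Occurrence 2 (position 6): no conditioning environment matches → elsewhere allophone [n].
Occurrence 3 (position 8): before a velar stop → [ŋ].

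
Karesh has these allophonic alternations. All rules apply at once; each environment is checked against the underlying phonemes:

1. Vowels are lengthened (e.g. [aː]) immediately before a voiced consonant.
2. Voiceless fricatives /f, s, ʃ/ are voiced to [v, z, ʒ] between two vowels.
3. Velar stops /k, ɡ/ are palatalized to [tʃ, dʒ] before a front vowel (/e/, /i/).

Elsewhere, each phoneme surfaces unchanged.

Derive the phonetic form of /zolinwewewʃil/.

/z/ stays [z].
Rule 1 applies to /o/ (between /z/ and /l/: before a voiced consonant) → [oː].
/l/ (between /o/ and /i/): no rule targets it → [l].
/i/ (between /l/ and /n/) occurs before a voiced consonant → [iː] by rule 1.
/n/ (between /i/ and /w/): no rule targets it → [n].
/w/ — not in any rule's target class → [w].
/e/ meets the environment for rule 1 (before a voiced consonant) → [eː].
/w/ — not in any rule's target class → [w].
/e/ — between /w/ and /w/, before a voiced consonant — surfaces as [eː] (rule 1).
/w/ — not in any rule's target class → [w].
/ʃ/ — between /w/ and /i/; rule 2 does not apply here → [ʃ].
/i/ — between /ʃ/ and /l/, before a voiced consonant — surfaces as [iː] (rule 1).
/l/ stays [l].

[zoːliːnweːweːwʃiːl]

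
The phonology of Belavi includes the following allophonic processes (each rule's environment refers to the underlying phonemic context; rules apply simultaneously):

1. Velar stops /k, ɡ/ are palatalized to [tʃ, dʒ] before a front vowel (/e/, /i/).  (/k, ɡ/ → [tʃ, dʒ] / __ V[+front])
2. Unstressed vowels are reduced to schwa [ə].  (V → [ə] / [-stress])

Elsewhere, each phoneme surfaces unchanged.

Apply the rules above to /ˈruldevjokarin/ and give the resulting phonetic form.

/r/ (word-initial): no rule targets it → [r].
/u/ — between /r/ and /l/; rule 2 does not apply here → [u].
/l/ (between /u/ and /d/): no rule targets it → [l].
/d/ stays [d].
Rule 2 applies to /e/ (between /d/ and /v/: in an unstressed syllable) → [ə].
/v/ stays [v].
/j/ (between /v/ and /o/): no rule targets it → [j].
/o/ (between /j/ and /k/) occurs in an unstressed syllable → [ə] by rule 2.
/k/ — between /o/ and /a/; rule 1 does not apply here → [k].
Rule 2 applies to /a/ (between /k/ and /r/: in an unstressed syllable) → [ə].
/r/ — not in any rule's target class → [r].
/i/ meets the environment for rule 2 (in an unstressed syllable) → [ə].
/n/ (word-final): no rule targets it → [n].

[ˈruldəvjəkərən]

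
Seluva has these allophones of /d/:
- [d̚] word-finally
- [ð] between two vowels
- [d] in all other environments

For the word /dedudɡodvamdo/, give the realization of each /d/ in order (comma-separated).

[d], [ð], [d], [d], [d]

Occurrence 1 (position 1): no conditioning environment matches → elsewhere allophone [d].
Occurrence 2 (position 3): between two vowels → [ð].
Occurrence 3 (position 5): no conditioning environment matches → elsewhere allophone [d].
Occurrence 4 (position 8): no conditioning environment matches → elsewhere allophone [d].
Occurrence 5 (position 12): no conditioning environment matches → elsewhere allophone [d].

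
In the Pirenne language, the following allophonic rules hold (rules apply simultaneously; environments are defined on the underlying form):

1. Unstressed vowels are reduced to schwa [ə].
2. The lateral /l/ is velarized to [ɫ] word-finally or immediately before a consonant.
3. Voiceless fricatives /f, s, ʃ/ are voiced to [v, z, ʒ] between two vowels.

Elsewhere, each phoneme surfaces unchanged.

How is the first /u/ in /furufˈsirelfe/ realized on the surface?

/u/ (between /f/ and /r/): in an unstressed syllable, so rule 1 applies → [ə].

[ə]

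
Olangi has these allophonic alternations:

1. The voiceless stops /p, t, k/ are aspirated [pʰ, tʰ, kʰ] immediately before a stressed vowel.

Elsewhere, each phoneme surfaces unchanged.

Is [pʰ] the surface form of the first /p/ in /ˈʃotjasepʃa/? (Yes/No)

/p/ — between /e/ and /ʃ/; rule 1 does not apply here → [p].
The actual realization is [p], not [pʰ].

No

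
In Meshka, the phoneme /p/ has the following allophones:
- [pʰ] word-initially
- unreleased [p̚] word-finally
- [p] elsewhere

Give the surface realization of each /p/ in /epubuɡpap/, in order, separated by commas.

[p], [p], [p̚]

Occurrence 1 (position 2): no conditioning environment matches → elsewhere allophone [p].
Occurrence 2 (position 7): no conditioning environment matches → elsewhere allophone [p].
Occurrence 3 (position 9): word-finally → [p̚].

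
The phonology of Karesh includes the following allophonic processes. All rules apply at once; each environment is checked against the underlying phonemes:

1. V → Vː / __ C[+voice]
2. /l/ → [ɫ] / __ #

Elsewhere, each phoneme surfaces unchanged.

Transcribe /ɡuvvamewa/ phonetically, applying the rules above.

/u/ meets the environment for rule 1 (before a voiced consonant) → [uː].
Rule 1 applies to /a/ (between /v/ and /m/: before a voiced consonant) → [aː].
/e/ (between /m/ and /w/) occurs before a voiced consonant → [eː] by rule 1.
/a/ (word-final) is in the target of rule 1 but the environment (before a voiced consonant) is not met → [a].

[ɡuːvvaːmeːwa]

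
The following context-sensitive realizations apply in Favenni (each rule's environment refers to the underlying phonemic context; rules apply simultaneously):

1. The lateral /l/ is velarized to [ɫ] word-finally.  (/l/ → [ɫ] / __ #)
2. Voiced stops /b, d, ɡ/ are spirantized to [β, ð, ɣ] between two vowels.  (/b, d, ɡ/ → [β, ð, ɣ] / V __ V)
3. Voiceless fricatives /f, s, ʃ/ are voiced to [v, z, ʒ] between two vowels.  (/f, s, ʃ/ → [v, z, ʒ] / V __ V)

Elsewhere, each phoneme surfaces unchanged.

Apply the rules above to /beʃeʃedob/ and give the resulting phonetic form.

/b/ — word-initial; rule 2 does not apply here → [b].
/e/ — not in any rule's target class → [e].
/ʃ/ meets the environment for rule 3 (between two vowels) → [ʒ].
/e/ — not in any rule's target class → [e].
/ʃ/ — between /e/ and /e/, between two vowels — surfaces as [ʒ] (rule 3).
/e/ — not in any rule's target class → [e].
/d/ — between /e/ and /o/, between two vowels — surfaces as [ð] (rule 2).
/o/ stays [o].
/b/ (word-final) fails the environment for rule 2, so it stays [b].

[beʒeʒeðob]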